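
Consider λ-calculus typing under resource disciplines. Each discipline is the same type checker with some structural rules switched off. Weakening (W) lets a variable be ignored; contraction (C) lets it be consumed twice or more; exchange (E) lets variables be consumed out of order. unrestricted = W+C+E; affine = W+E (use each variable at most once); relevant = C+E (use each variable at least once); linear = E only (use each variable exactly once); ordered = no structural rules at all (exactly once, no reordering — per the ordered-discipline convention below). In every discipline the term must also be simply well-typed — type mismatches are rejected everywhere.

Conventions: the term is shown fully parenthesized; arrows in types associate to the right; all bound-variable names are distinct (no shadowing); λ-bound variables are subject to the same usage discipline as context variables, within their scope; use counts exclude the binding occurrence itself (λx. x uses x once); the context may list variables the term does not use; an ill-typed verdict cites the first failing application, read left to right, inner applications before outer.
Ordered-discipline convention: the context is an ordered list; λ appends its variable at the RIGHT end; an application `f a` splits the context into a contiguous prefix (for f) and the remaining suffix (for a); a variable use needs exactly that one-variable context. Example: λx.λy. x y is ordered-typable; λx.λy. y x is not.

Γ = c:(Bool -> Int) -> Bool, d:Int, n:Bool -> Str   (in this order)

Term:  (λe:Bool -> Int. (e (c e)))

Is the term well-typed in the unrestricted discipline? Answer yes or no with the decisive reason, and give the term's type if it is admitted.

yes — typability at (Bool -> Int) -> Int is all that's needed; term : (Bool -> Int) -> Int
counts: c=1; d=0; n=0; e (bound)=2
uses in reading order: e, c, e
typing: well-typed — term : (Bool -> Int) -> Int
per-discipline verdicts: ordered ✗, linear ✗, affine ✗, relevant ✗, unrestricted ✓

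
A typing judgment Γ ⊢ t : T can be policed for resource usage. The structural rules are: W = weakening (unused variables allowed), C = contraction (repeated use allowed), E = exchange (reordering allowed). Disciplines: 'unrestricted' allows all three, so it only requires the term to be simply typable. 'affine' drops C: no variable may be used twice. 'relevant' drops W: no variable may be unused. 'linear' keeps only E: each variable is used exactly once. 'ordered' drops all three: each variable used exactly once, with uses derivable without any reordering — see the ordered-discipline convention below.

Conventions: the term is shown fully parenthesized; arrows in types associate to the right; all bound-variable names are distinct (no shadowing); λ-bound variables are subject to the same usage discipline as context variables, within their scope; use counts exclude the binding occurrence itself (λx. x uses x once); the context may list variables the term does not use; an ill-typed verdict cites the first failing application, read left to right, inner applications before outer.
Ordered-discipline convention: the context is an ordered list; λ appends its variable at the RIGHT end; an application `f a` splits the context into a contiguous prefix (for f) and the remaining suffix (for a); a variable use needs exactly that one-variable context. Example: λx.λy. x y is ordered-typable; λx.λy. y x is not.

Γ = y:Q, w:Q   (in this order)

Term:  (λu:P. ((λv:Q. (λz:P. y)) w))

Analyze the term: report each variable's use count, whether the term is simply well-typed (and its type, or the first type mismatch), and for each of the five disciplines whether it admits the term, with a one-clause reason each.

usage: y ×1, w ×1, u [bound] ×0, v [bound] ×0, z [bound] ×0
left-to-right use order: y, w
typing: ✓ — P -> P -> Q
ordered ✗ (unused: u, v, z — weakening required)
linear ✗ (unused: u, v, z — weakening required)
affine ✓ (no duplicate uses among y, w, u, v, z)
relevant ✗ (unused: u, v, z — weakening required)
unrestricted ✓ (typability at P -> P -> Q is all that's needed)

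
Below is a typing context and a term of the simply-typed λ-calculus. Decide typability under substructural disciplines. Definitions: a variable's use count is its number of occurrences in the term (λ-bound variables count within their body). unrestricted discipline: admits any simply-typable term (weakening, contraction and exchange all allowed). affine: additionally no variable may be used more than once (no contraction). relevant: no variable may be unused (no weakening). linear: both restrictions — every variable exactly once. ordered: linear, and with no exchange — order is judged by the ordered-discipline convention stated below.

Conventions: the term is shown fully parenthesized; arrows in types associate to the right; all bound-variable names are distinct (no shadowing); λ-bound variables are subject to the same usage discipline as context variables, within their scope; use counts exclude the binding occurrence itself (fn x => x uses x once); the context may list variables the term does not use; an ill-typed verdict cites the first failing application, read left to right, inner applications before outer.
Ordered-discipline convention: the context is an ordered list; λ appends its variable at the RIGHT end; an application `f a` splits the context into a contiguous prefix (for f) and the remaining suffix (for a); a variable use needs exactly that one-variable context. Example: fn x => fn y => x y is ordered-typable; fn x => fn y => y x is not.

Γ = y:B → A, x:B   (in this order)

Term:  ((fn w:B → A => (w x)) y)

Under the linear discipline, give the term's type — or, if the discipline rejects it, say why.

term : A
usage: y ×1, x ×1, w (bound) ×1
order of uses: w, x, y
typing: the term checks, with type A
all disciplines: ordered ✗; linear ✓; affine ✓; relevant ✓; unrestricted ✓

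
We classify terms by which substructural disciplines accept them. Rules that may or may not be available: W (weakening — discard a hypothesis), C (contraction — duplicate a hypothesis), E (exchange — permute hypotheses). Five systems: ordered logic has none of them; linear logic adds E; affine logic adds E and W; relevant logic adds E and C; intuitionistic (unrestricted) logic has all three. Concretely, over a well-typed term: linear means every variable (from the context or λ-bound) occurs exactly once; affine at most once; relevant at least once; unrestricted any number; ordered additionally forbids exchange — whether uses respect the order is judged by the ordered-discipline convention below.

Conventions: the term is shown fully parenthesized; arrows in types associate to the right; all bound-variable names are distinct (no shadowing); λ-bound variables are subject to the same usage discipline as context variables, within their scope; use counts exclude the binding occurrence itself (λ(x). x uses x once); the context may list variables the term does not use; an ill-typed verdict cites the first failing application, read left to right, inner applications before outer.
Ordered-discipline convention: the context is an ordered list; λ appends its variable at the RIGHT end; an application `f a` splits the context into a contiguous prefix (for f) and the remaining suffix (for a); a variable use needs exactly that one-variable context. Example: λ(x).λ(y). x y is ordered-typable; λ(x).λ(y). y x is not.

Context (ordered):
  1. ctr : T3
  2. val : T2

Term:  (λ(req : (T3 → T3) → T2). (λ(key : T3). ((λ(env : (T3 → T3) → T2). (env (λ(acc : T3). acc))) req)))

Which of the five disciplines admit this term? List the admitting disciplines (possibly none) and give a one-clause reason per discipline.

accepted by: affine, unrestricted
variable uses: ctr=0, val=0, req (bound)=1, key (bound)=0, env (bound)=1, acc (bound)=1
order of uses: env, acc, req
typing: the term checks, with type ((T3 → T3) → T2) → T3 → T2
ordered: ✗, needs weakening: ctr, val, key unused
linear: ✗, needs weakening: ctr, val, key unused
affine: ✓, no duplicate uses among ctr, val, req, key, env, acc
relevant: ✗, needs weakening: ctr, val, key unused
unrestricted: ✓, well-typed at ((T3 → T3) → T2) → T3 → T2; no restrictions here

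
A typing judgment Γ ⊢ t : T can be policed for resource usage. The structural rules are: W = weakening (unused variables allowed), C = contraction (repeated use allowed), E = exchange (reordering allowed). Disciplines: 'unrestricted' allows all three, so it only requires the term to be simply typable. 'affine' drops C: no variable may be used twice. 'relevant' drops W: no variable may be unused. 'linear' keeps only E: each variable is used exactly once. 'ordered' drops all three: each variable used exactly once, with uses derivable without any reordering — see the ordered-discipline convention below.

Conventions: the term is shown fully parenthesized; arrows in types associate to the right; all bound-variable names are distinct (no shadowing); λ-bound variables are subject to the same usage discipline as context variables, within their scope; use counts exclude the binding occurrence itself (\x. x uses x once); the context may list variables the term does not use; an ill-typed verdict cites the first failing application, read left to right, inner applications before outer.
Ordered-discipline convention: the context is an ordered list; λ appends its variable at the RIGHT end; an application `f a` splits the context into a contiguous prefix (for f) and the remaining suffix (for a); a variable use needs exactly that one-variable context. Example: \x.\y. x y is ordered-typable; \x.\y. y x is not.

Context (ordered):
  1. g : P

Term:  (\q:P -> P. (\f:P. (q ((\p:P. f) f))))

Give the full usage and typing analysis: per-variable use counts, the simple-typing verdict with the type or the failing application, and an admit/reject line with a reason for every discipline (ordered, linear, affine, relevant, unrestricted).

counts: g: 0; q (λ-bound): 1; f (λ-bound): 2; p (λ-bound): 0
left-to-right use order: q, f, f
typing: the term checks, with type (P -> P) -> P -> P
ordered: ✗ — f ×2 used more than once (contraction); g, p never used (weakening)
linear: ✗ — f ×2 used more than once (contraction); g, p never used (weakening)
affine: ✗ — f ×2 used more than once (contraction)
relevant: ✗ — g, p never used (weakening)
unrestricted: ✓ — well-typed at (P -> P) -> P -> P; no restrictions here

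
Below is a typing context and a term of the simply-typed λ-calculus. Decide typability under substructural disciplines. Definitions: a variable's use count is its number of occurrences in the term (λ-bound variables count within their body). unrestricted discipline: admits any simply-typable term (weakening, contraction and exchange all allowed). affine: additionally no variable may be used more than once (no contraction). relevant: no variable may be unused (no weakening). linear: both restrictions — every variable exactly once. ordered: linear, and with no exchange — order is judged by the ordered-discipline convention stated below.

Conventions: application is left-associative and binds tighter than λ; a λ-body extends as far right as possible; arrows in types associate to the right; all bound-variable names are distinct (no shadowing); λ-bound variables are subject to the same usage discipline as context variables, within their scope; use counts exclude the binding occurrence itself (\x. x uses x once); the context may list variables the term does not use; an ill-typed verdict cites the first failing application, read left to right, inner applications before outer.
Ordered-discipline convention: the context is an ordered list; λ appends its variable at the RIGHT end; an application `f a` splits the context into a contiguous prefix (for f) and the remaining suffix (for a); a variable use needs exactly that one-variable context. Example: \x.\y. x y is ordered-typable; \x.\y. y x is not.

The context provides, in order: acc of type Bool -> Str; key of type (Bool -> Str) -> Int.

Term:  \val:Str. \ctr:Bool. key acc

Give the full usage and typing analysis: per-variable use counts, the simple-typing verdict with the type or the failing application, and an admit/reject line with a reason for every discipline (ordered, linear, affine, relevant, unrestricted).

variable uses: acc=1; key=1; val [bound]=0; ctr [bound]=0
left-to-right use order: key, acc
typing: the term checks, with type Str -> Bool -> Int
ordered: ✗ — needs weakening: val, ctr unused
linear: ✗ — needs weakening: val, ctr unused
affine: ✓ — none of acc, key, val, ctr used more than once
relevant: ✗ — needs weakening: val, ctr unused
unrestricted: ✓ — type-checks (Str -> Bool -> Int) and nothing is barred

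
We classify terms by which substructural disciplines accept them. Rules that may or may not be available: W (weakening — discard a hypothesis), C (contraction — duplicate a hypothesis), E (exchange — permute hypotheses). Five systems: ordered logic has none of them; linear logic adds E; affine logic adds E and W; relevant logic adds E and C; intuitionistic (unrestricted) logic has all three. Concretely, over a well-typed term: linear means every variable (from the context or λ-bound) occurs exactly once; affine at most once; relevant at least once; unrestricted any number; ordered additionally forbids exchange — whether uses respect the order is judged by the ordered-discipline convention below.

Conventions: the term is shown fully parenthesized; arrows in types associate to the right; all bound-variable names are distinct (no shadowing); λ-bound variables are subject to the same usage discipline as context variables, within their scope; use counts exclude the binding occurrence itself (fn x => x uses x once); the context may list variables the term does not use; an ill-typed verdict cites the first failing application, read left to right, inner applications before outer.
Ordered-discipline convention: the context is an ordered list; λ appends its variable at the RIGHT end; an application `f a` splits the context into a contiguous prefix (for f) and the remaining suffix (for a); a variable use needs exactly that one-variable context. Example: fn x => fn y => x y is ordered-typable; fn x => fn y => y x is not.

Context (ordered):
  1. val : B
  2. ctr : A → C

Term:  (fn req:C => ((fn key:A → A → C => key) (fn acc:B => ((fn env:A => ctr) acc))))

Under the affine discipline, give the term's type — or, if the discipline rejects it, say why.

not well-typed under affine — the type mismatch rejects it
counts: val: 0×; ctr: 1×; req [bound]: 0×; key [bound]: 1×; acc [bound]: 1×; env [bound]: 0×
uses in reading order: key, ctr, acc
typing: ill-typed: an argument B mismatches the expected A
per-discipline verdicts: ordered ✗, linear ✗, affine ✗, relevant ✗, unrestricted ✗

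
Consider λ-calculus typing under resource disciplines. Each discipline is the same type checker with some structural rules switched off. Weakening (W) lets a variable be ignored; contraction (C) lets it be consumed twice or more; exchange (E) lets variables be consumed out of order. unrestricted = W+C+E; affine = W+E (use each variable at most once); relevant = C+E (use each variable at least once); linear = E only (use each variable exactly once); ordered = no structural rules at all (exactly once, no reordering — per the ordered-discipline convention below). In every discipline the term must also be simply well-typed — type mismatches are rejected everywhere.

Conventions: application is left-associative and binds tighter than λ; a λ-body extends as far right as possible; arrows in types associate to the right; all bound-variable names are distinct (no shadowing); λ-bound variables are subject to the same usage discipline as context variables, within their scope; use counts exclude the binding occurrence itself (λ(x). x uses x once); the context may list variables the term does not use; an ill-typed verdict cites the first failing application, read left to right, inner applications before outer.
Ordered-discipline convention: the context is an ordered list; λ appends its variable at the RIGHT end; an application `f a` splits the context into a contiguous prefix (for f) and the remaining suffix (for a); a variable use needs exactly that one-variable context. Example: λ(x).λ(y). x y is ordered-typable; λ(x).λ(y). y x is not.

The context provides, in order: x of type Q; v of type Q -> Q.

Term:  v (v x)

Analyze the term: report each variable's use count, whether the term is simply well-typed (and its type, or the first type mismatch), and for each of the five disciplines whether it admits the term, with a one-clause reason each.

counts: x=1, v=2
uses in reading order: v, v, x
typing: ✓ — Q
ordered: ✗ — needs contraction — v ×2
linear: ✗ — needs contraction — v ×2
affine: ✗ — needs contraction — v ×2
relevant: ✓ — every one of x, v appears
unrestricted: ✓ — well-typed at Q; no restrictions here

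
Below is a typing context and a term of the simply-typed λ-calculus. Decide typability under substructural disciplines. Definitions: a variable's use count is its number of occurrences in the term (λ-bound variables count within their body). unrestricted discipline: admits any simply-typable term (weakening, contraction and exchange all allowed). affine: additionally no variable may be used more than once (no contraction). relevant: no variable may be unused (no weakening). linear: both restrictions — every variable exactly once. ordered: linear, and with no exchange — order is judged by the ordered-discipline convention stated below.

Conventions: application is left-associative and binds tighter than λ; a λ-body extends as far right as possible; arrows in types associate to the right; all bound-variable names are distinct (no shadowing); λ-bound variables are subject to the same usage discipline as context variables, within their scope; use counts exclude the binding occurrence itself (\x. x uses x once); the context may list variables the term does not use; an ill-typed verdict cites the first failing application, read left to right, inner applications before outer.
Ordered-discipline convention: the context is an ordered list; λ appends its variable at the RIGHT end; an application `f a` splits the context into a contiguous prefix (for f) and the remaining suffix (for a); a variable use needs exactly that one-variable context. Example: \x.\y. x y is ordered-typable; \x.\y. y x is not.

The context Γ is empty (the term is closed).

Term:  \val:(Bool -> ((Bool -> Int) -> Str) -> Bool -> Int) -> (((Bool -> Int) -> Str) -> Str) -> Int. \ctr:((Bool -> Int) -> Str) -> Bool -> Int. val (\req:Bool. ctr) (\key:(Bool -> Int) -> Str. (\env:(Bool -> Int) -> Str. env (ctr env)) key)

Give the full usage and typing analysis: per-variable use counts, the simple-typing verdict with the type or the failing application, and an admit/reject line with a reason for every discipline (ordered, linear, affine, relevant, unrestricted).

usage: val (bound)=1; ctr (bound)=2; req (bound)=0; key (bound)=1; env (bound)=2
left-to-right use order: val, ctr, env, ctr, env, key
typing: ✓ — ((Bool -> ((Bool -> Int) -> Str) -> Bool -> Int) -> (((Bool -> Int) -> Str) -> Str) -> Int) -> (((Bool -> Int) -> Str) -> Bool -> Int) -> Int
ordered ✗ (needs contraction — ctr ×2, env ×2; req never used (weakening))
linear ✗ (needs contraction — ctr ×2, env ×2; req never used (weakening))
affine ✗ (needs contraction — ctr ×2, env ×2)
relevant ✗ (req never used (weakening))
unrestricted ✓ (type-checks (((Bool -> ((Bool -> Int) -> Str) -> Bool -> Int) -> (((Bool -> Int) -> Str) -> Str) -> Int) -> (((Bool -> Int) -> Str) -> Bool -> Int) -> Int) and nothing is barred)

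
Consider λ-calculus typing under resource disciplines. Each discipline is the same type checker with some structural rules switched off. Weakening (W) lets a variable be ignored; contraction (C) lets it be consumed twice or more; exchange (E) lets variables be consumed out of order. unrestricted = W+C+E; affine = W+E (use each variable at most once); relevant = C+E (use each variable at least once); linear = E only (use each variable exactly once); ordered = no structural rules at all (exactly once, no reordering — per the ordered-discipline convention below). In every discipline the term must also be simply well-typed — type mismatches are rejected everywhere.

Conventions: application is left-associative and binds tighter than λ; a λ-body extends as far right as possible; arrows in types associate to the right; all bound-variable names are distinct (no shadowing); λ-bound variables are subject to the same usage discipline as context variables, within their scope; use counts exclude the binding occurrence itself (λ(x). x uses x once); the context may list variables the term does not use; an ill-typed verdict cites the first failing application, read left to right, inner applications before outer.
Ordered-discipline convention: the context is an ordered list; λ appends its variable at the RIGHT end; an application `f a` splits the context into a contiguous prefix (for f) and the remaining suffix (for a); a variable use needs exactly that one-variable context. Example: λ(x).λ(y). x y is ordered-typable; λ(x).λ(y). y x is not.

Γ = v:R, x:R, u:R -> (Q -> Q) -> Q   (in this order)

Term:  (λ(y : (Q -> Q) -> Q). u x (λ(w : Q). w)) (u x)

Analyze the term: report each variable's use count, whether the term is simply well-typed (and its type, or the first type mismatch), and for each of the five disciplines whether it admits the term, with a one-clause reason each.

variable uses: v ×0; x ×2; u ×2; y (bound) ×0; w (bound) ×1
order of uses: u, x, w, u, x
typing: the term checks, with type Q
ordered ✗ (uses contraction: x ×2, u ×2; v, y left unused)
linear ✗ (uses contraction: x ×2, u ×2; v, y left unused)
affine ✗ (uses contraction: x ×2, u ×2)
relevant ✗ (v, y left unused)
unrestricted ✓ (type-checks (Q) and nothing is barred)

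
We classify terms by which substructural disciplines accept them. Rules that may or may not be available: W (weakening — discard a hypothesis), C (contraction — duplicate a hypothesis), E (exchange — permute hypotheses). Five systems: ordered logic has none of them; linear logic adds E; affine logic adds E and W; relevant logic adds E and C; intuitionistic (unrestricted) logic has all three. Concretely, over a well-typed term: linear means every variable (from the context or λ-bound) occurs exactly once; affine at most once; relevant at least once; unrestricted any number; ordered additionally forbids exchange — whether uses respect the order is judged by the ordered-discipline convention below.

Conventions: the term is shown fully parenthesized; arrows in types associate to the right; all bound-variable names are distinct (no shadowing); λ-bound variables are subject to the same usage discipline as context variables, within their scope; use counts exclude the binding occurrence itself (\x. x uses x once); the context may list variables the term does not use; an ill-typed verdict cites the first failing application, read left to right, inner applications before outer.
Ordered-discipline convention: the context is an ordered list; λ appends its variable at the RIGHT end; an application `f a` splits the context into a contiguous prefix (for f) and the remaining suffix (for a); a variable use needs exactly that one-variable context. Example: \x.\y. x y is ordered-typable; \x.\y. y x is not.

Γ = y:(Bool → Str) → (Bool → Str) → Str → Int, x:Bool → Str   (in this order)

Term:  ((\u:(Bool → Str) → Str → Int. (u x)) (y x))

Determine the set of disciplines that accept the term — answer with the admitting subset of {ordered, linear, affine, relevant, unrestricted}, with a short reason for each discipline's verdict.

accepted by: relevant, unrestricted
use counts: y: 1×; x: 2×; u (bound): 1×
left-to-right use order: u, x, y, x
typing: ✓ — Str → Int
ordered ✗ (repeated use of x ×2)
linear ✗ (repeated use of x ×2)
affine ✗ (repeated use of x ×2)
relevant ✓ (at least one use each (y, x, u))
unrestricted ✓ (type-checks (Str → Int) and nothing is barred)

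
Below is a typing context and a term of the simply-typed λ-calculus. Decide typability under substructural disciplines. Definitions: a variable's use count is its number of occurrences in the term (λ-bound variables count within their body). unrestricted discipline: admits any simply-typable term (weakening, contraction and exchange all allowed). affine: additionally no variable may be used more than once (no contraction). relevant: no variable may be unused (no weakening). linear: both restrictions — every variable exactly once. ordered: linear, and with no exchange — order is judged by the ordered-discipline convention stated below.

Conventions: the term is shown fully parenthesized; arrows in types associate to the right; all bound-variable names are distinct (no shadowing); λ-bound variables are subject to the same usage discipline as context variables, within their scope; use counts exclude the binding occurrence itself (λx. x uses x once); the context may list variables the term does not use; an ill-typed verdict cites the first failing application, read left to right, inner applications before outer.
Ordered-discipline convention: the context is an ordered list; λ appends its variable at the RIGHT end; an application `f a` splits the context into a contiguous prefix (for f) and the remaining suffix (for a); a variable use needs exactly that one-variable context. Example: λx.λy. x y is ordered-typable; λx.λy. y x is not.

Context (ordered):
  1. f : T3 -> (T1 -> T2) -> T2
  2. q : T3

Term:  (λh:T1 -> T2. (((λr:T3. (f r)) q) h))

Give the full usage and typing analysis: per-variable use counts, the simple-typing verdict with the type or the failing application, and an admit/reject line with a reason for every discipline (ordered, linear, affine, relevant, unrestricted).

use counts: f: 1×; q: 1×; h [bound]: 1×; r [bound]: 1×
use order (left to right): f, r, q, h
typing: the term checks, with type (T1 -> T2) -> T2
ordered ✓ (one use each (f, q, h, r); ordered split holds)
linear ✓ (f, q, h, r: one use apiece)
affine ✓ (at most one use each (f, q, h, r))
relevant ✓ (none of f, q, h, r goes unused)
unrestricted ✓ (well-typed at (T1 -> T2) -> T2; no restrictions here)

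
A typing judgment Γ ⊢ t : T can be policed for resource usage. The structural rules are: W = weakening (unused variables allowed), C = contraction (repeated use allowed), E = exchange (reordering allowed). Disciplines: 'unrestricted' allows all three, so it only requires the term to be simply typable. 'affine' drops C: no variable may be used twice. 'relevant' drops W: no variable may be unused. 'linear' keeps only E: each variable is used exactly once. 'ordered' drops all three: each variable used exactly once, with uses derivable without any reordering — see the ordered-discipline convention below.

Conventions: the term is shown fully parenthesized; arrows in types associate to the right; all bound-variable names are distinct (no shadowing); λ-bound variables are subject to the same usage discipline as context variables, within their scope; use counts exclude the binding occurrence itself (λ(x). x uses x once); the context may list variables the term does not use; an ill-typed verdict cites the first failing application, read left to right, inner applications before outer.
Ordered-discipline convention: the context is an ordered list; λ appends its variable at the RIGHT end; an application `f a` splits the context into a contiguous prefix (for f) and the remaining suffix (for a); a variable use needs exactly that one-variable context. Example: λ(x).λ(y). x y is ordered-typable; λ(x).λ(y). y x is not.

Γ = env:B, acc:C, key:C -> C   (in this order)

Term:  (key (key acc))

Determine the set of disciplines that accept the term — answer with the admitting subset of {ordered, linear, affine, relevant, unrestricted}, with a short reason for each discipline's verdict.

admitting disciplines: unrestricted
use counts: env: 0; acc: 1; key: 2
order of uses: key, key, acc
typing: well-typed at C
ordered: ✗ — key ×2 used more than once (contraction); needs weakening: env unused
linear: ✗ — key ×2 used more than once (contraction); needs weakening: env unused
affine: ✗ — key ×2 used more than once (contraction)
relevant: ✗ — needs weakening: env unused
unrestricted: ✓ — typability at C is all that's needed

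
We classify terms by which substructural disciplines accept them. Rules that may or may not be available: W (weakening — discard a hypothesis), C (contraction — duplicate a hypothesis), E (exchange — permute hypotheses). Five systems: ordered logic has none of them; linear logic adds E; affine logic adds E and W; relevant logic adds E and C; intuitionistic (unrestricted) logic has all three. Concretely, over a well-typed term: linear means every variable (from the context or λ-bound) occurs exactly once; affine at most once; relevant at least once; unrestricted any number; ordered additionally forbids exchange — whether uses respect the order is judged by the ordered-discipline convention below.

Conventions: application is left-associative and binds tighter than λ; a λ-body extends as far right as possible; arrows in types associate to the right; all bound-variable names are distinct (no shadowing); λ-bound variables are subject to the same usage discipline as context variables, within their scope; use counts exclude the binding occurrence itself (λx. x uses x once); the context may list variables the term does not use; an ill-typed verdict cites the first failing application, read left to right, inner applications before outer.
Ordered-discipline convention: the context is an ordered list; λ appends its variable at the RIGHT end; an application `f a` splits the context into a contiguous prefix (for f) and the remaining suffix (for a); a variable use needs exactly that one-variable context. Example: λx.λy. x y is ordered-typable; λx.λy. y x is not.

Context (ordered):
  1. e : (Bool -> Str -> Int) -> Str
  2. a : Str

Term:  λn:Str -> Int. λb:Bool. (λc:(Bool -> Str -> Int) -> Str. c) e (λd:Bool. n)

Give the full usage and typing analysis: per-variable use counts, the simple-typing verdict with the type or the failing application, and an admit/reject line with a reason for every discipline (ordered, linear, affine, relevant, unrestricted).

usage: e=1, a=0, n [bound]=1, b [bound]=0, c [bound]=1, d [bound]=0
uses in reading order: c, e, n
typing: well-typed at (Str -> Int) -> Bool -> Str
ordered ✗ (unused: a, b, d — weakening required)
linear ✗ (unused: a, b, d — weakening required)
affine ✓ (none of e, a, n, b, c, d used more than once)
relevant ✗ (unused: a, b, d — weakening required)
unrestricted ✓ (simply typable at (Str -> Int) -> Bool -> Str; W, C, E all held)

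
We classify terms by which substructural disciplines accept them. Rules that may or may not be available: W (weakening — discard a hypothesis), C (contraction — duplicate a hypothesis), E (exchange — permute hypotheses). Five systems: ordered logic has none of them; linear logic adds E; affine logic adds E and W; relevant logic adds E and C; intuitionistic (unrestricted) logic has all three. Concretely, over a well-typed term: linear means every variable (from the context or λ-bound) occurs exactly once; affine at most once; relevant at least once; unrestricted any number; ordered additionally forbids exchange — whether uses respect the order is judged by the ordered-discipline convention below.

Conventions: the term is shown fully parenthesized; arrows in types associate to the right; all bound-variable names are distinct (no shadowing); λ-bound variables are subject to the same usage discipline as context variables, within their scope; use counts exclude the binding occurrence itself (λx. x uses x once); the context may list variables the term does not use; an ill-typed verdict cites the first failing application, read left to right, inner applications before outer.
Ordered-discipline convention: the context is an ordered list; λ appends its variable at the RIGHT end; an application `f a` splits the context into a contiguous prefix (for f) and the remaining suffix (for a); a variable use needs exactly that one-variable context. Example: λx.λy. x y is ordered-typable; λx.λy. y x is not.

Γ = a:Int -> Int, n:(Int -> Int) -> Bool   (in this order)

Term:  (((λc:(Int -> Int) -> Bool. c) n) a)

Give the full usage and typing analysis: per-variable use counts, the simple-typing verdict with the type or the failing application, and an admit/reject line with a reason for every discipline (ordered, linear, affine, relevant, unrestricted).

variable uses: a: 1×; n: 1×; c [bound]: 1×
left-to-right use order: c, n, a
typing: well-typed — term : Bool
ordered ✗ (needs exchange: uses follow c, n, a)
linear ✓ (single use per variable (a, n, c))
affine ✓ (none of a, n, c used more than once)
relevant ✓ (at least one use each (a, n, c))
unrestricted ✓ (typability at Bool is all that's needed)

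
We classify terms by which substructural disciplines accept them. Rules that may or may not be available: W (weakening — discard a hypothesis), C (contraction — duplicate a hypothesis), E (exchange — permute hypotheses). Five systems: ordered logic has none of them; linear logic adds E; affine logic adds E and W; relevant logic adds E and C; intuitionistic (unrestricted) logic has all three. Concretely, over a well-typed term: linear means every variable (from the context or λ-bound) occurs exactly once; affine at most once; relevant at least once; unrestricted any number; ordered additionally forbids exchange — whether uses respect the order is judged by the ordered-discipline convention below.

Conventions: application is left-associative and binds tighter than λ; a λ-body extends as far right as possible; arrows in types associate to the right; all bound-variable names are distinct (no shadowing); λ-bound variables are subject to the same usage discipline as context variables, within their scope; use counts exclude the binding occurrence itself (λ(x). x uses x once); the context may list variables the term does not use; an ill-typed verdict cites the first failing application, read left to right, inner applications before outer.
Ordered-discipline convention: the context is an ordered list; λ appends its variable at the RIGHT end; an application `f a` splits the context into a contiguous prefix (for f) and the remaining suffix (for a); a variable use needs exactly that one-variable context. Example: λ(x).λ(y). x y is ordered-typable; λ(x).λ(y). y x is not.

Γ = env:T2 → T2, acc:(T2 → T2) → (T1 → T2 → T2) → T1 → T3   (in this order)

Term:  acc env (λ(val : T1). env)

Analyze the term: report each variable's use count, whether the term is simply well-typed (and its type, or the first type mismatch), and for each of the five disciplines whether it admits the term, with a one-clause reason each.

counts: env: 2, acc: 1, val [bound]: 0
uses in reading order: acc, env, env
typing: ✓ — T1 → T3
ordered: ✗ — repeated use of env ×2; needs weakening: val unused
linear: ✗ — repeated use of env ×2; needs weakening: val unused
affine: ✗ — repeated use of env ×2
relevant: ✗ — needs weakening: val unused
unrestricted: ✓ — simply typable at T1 → T3; W, C, E all held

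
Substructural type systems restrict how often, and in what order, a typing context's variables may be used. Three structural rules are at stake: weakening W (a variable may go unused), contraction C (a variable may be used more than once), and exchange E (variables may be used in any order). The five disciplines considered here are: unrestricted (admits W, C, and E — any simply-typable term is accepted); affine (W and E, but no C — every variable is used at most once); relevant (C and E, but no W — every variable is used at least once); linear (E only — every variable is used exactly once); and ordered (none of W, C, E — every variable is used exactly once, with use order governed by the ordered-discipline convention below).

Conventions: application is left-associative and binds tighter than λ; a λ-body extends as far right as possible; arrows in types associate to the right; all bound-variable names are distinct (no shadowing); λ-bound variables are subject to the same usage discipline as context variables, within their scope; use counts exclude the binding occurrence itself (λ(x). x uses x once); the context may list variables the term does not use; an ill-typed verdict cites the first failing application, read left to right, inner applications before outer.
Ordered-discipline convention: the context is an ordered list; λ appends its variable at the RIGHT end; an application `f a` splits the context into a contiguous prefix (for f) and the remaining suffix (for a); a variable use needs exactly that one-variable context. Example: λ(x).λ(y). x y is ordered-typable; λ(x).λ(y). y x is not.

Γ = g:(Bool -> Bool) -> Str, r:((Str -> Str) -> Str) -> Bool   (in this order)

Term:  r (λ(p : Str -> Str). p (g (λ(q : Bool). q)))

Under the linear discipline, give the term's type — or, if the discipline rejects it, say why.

term : Bool
use counts: g: 1×; r: 1×; p [bound]: 1×; q [bound]: 1×
left-to-right use order: r, p, g, q
typing: well-typed — term : Bool
across the five disciplines: ordered ✗, linear ✓, affine ✓, relevant ✓, unrestricted ✓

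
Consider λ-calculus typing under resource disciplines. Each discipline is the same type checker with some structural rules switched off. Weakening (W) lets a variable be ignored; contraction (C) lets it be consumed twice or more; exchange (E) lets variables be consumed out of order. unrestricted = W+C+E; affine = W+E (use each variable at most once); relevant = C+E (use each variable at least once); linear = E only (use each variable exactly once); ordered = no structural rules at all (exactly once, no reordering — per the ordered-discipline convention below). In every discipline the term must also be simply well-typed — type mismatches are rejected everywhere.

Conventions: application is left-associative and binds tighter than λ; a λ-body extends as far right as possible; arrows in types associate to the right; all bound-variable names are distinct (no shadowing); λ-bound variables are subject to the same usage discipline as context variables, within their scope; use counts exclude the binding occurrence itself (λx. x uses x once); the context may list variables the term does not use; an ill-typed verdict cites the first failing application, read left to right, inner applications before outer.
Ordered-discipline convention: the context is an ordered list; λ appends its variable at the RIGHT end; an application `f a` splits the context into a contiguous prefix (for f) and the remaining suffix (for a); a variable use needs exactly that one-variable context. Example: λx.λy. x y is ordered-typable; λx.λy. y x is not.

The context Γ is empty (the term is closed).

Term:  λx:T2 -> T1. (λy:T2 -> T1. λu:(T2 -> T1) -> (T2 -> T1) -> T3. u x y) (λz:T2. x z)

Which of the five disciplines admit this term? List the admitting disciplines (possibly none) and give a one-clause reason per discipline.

admitting disciplines: relevant, unrestricted
use counts: x [bound]: 2, y [bound]: 1, u [bound]: 1, z [bound]: 1
left-to-right use order: u, x, y, x, z
typing: well-typed — term : (T2 -> T1) -> ((T2 -> T1) -> (T2 -> T1) -> T3) -> T3
ordered: ✗, repeated use of x ×2
linear: ✗, repeated use of x ×2
affine: ✗, repeated use of x ×2
relevant: ✓, at least one use each (x, y, u, z)
unrestricted: ✓, type-checks ((T2 -> T1) -> ((T2 -> T1) -> (T2 -> T1) -> T3) -> T3) and nothing is barred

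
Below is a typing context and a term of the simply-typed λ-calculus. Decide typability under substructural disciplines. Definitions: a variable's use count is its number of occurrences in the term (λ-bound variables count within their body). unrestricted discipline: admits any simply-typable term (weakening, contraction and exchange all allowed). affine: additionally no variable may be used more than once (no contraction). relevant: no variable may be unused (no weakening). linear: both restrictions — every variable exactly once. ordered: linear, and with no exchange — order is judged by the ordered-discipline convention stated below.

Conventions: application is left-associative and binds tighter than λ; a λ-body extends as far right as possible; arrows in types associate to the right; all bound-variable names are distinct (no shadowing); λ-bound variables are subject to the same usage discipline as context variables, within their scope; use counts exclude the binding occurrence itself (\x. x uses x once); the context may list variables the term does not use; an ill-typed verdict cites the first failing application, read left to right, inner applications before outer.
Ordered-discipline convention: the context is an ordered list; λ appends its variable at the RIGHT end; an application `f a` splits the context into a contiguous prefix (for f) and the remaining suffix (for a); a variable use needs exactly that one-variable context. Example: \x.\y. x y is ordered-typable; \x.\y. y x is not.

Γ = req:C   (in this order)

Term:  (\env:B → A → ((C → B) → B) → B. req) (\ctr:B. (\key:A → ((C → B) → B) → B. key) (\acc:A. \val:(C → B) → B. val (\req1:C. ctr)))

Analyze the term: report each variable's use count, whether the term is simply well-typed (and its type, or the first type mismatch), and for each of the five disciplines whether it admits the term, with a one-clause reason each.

usage: req=1; env (bound)=0; ctr (bound)=1; key (bound)=1; acc (bound)=0; val (bound)=1; req1 (bound)=0
use order (left to right): req, key, val, ctr
typing: ✓ — C
ordered ✗ (env, acc, req1 never used (weakening))
linear ✗ (env, acc, req1 never used (weakening))
affine ✓ (none of req, env, ctr, key, acc, val, req1 used more than once)
relevant ✗ (env, acc, req1 never used (weakening))
unrestricted ✓ (typability at C is all that's needed)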